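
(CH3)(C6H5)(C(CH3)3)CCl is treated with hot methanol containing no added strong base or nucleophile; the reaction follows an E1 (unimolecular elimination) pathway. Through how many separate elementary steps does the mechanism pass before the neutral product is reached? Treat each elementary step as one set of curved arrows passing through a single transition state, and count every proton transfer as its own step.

2

Step 1: The C–Cl bond breaks with both electrons going to the chloride; Cl⁻ leaves and a tertiary carbocation remains.
(No 1,2-shift: no single shift to an adjacent carbon would give a more stable cation.)
Step 2: Loss of a β-proton to a methanol molecule of the solvent: the C–H bonding pair collapses toward the cationic carbon to form the C=C π bond, yielding the alkene.
Total: 2 elementary steps.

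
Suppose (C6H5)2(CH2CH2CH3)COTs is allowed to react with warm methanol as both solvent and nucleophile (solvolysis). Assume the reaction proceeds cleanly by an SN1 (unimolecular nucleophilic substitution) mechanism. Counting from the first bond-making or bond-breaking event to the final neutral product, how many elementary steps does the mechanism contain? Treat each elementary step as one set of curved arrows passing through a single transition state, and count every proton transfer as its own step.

Step 1: Unassisted departure of TsO⁻ (taking the C–O bonding pair) generates a tertiary carbocation.
(No 1,2-shift: no single shift to an adjacent carbon would give a more stable cation.)
Step 2: CH3OH donates an oxygen lone pair into the empty p orbital of the cation, giving a protonated ether (an oxonium ion).
Step 3: A second solvent molecule removes the proton on oxygen, giving the neutral ether product.
Total: 3 elementary steps.

3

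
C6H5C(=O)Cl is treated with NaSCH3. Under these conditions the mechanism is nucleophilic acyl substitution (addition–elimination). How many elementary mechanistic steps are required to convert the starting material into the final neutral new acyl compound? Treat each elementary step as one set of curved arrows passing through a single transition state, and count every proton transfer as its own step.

Step 1: Nucleophilic addition of CH3S⁻ to the acyl carbon breaks the π(C=O) bond and yields a tetrahedral, anionic intermediate.
Step 2: An oxygen lone pair re-forms the C=O π bond as the C–Cl σ-bond breaks; Cl⁻ is expelled.
Total: 2 elementary steps.

2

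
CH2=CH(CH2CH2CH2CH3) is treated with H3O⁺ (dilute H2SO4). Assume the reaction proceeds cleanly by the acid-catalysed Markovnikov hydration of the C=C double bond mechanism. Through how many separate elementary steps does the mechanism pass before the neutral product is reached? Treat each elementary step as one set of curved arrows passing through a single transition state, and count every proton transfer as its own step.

Step 1: Electrophilic addition begins with the π(C=C) electrons forming a bond to the proton of H3O⁺. Following Markovnikov's rule, the resulting cation is secondary. H2O is released.
(No 1,2-shift: no single shift to an adjacent carbon would give a more stable cation.)
Step 2: A lone pair on the oxygen of H2O attacks the carbocation, forming a C–O bond and an oxonium ion (a protonated alcohol).
Step 3: H2O removes a proton from the oxonium oxygen, regenerating H3O⁺ and giving the neutral alcohol.
Total: 3 elementary steps.

3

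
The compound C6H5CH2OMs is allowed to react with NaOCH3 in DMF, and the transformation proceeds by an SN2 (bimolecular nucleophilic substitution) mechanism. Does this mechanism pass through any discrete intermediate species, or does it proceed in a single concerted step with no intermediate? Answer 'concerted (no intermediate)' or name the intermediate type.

concerted (no intermediate)

The methoxide nucleophile donates a lone pair from O to the α-carbon in a backside attack; simultaneously the C–O σ-bond breaks and both of its electrons leave with MsO⁻. One concerted step with inversion of configuration.
All bond changes occur in one transition state; no discrete intermediate is formed.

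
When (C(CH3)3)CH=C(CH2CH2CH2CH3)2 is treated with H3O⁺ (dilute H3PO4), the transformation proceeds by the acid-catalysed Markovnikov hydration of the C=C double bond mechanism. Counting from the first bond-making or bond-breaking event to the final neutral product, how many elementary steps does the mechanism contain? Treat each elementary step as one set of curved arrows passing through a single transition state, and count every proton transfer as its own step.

3

Step 1: The π electrons of the C=C bond attack a proton of H3O⁺; Markovnikov addition places the new C–H on the less-substituted alkene carbon, so the positive charge ends up on the more-substituted carbon — a tertiary carbocation. H2O is released.
(No 1,2-shift: no single shift to an adjacent carbon would give a more stable cation.)
Step 2: A lone pair on the oxygen of H2O attacks the carbocation, forming a C–O bond and an oxonium ion (a protonated alcohol).
Step 3: Deprotonation of the oxonium ion by a water molecule delivers the neutral alcohol and regenerates the acid catalyst.
Total: 3 elementary steps.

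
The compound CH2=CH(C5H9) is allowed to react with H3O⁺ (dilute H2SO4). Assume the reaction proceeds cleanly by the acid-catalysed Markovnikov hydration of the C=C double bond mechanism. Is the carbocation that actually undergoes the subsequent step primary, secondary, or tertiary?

tertiary

Step 1: Protonation of the alkene by H3O⁺: the π bond acts as the nucleophile and picks up H⁺, giving the more stable (Markovnikov) secondary carbocation. H2O is released.
Step 2: A hydride (H with its bonding pair) migrates from the adjacent cyclopentyl carbon to the cationic centre — a 1,2-hydride shift — upgrading the secondary cation to a tertiary one.
The cation rearranges from secondary to tertiary via a 1,2-hydride shift from the adjacent cyclopentyl carbon; the tertiary cation is what reacts next.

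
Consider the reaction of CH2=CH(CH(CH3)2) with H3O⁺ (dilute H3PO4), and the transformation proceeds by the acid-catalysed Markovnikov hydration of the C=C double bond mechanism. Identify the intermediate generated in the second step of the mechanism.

Step 1: The π electrons of the C=C bond attack a proton of H3O⁺; Markovnikov addition places the new C–H on the less-substituted alkene carbon, so the positive charge ends up on the more-substituted carbon — a secondary carbocation. H2O is released.
Step 2: Carbocation rearrangement: a 1,2-hydride shift from the adjacent isopropyl carbon converts the initially-formed secondary cation into the more stable tertiary cation.
After step 2 the species present is a tertiary carbocation.

tertiary carbocation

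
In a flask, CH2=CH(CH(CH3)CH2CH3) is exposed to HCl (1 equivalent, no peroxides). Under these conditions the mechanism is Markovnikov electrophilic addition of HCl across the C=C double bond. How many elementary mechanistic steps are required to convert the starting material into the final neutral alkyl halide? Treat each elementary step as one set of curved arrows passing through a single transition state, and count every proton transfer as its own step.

3

Step 1: Electrophilic addition begins with the π(C=C) electrons forming a bond to the proton of HCl. Following Markovnikov's rule, the resulting cation is secondary. The H–Cl bond breaks heterolytically, releasing Cl⁻.
Step 2: A hydride (H with its bonding pair) migrates from the adjacent sec-butyl carbon to the cationic centre — a 1,2-hydride shift — upgrading the secondary cation to a tertiary one.
Step 3: Nucleophilic attack by Cl⁻ on the carbocation completes the addition, giving R–Cl.
Total: 3 elementary steps.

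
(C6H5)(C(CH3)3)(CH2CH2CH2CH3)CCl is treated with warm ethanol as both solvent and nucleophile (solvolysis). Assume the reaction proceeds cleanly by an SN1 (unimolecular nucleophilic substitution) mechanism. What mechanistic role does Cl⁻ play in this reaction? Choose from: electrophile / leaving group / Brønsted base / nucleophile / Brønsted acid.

Step 1: Unassisted departure of Cl⁻ (taking the C–Cl bonding pair) generates a tertiary carbocation.
Cl⁻ departs with both electrons of the breaking σ-bond — that is the definition of a leaving group.

leaving group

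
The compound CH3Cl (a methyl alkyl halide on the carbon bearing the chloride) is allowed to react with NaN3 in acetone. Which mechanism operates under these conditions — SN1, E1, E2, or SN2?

SN2

Conditions: a methyl substrate with a strong nucleophile in the polar aprotic solvent acetone.
These conditions are the textbook signature of the SN2 pathway.
An unhindered substrate with a strong nucleophile in a polar aprotic solvent favours one-step backside displacement.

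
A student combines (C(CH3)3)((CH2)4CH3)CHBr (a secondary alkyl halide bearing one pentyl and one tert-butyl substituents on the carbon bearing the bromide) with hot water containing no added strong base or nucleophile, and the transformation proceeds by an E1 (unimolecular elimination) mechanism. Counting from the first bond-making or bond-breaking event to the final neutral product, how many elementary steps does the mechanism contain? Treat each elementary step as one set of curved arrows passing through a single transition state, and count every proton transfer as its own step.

3

Step 1: The C–Br bond breaks with both electrons going to the bromide; Br⁻ leaves and a secondary carbocation remains.
Step 2: A methyl group with its bonding pair migrates from the adjacent tert-butyl carbon to the cationic centre — a 1,2-methyl shift — upgrading the secondary cation to a tertiary one.
Step 3: A water molecule (solvent) deprotonates a β-carbon; as the C–H bond breaks, those electrons form the new alkene π bond.
Total: 3 elementary steps.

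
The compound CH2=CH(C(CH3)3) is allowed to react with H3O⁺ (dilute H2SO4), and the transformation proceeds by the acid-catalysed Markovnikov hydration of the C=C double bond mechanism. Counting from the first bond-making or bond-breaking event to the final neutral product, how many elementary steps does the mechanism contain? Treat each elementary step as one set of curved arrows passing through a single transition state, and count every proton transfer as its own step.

4

Step 1: The π electrons of the C=C bond attack a proton of H3O⁺; Markovnikov addition places the new C–H on the less-substituted alkene carbon, so the positive charge ends up on the more-substituted carbon — a secondary carbocation. H2O is released.
Step 2: A 1,2-methyl shift from the adjacent tert-butyl carbon moves the positive charge from the secondary centre to an adjacent carbon, generating a more stable tertiary carbocation.
Step 3: Nucleophilic capture of the cation by H2O produces the protonated alcohol (an oxonium ion).
Step 4: Deprotonation of the oxonium ion by a water molecule delivers the neutral alcohol and regenerates the acid catalyst.
Total: 4 elementary steps.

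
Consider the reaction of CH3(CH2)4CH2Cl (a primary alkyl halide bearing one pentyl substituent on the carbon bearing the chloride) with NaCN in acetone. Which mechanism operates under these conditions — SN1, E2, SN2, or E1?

Conditions: a primary substrate with a strong nucleophile in the polar aprotic solvent acetone.
These conditions are the textbook signature of the SN2 pathway.
An unhindered substrate with a strong nucleophile in a polar aprotic solvent favours one-step backside displacement.

SN2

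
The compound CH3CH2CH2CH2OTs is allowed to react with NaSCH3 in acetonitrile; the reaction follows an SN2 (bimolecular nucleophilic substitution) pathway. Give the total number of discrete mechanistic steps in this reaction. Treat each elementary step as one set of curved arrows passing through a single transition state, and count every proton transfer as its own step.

1

Step 1: The methanethiolate nucleophile donates a lone pair from S to the α-carbon in a backside attack; simultaneously the C–O σ-bond breaks and both of its electrons leave with TsO⁻. One concerted step with inversion of configuration.
Total: 1 elementary step.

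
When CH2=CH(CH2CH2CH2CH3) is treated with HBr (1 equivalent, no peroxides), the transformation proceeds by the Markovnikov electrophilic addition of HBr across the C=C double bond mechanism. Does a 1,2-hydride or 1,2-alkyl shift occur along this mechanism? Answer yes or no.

The first-formed carbocation is secondary.
No single 1,2-shift to an adjacent carbon would produce a more-substituted cation than the one already present, so no rearrangement occurs.

no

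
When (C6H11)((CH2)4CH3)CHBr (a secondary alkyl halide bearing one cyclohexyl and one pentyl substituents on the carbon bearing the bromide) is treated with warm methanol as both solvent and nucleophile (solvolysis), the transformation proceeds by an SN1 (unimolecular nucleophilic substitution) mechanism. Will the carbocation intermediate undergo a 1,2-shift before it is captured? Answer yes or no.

yes

The first-formed carbocation is secondary.
The adjacent cyclohexyl carbon already bears 2 other carbon substituents and has a hydrogen to migrate; after a 1,2-hydride shift from that carbon the positive charge sits on a tertiary centre.
Tertiary is more stable than secondary, so the shift occurs.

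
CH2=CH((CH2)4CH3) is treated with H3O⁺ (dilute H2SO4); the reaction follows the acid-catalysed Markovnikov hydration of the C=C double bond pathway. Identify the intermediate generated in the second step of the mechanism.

oxonium ion

Step 1: The π electrons of the C=C bond attack a proton of H3O⁺; Markovnikov addition places the new C–H on the less-substituted alkene carbon, so the positive charge ends up on the more-substituted carbon — a secondary carbocation. H2O is released.
Step 2: A lone pair on the oxygen of H2O attacks the carbocation, forming a C–O bond and an oxonium ion (a protonated alcohol).
After step 2 the species present is an oxonium ion.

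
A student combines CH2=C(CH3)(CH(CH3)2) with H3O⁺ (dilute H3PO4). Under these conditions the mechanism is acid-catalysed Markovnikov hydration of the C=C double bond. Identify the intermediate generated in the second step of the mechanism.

Step 1: Electrophilic addition begins with the π(C=C) electrons forming a bond to the proton of H3O⁺. Following Markovnikov's rule, the resulting cation is tertiary. H2O is released.
Step 2: Water acts as the nucleophile: an oxygen lone pair bonds to the cationic carbon, giving an oxonium-ion intermediate.
After step 2 the species present is an oxonium ion.

oxonium ion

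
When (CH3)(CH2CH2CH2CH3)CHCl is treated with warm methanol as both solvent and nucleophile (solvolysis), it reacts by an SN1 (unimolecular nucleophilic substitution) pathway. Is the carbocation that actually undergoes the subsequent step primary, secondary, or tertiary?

secondary

Step 1: Rate-determining heterolysis of the C–Cl bond gives Cl⁻ and a secondary carbocation.
No single 1,2-shift to an adjacent carbon would give a more-substituted cation, so no rearrangement occurs.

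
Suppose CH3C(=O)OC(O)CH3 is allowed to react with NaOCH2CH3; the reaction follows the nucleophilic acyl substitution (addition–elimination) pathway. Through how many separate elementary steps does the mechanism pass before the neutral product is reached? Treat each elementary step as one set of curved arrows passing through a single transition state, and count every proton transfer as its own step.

Step 1: A lone pair on the O of CH3CH2O⁻ attacks the electrophilic acyl carbon; the π(C=O) electrons move onto oxygen, giving a tetrahedral intermediate.
Step 2: Collapse of the tetrahedral intermediate: the alkoxide oxygen pushes its lone pair back to re-form C=O while CH3CO2⁻ leaves.
Total: 2 elementary steps.

2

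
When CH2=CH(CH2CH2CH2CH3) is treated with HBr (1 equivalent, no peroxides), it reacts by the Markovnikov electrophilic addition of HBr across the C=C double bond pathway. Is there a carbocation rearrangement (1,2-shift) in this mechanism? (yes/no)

no

The first-formed carbocation is secondary.
No single 1,2-shift to an adjacent carbon would produce a more-substituted cation than the one already present, so no rearrangement occurs.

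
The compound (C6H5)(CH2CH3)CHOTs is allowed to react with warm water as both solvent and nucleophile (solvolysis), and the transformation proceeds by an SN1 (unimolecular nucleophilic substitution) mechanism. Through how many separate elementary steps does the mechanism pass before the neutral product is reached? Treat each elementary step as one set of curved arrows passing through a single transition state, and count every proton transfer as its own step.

3

Step 1: The C–O bond breaks with both electrons going to the tosylate; TsO⁻ leaves and a secondary carbocation remains.
(No 1,2-shift: no single shift to an adjacent carbon would give a more stable cation.)
Step 2: A lone pair on the oxygen of H2O attacks the carbocation, forming a new C–O σ-bond and an oxonium ion.
Step 3: A second solvent molecule removes the proton on oxygen, giving the neutral alcohol product.
Total: 3 elementary steps.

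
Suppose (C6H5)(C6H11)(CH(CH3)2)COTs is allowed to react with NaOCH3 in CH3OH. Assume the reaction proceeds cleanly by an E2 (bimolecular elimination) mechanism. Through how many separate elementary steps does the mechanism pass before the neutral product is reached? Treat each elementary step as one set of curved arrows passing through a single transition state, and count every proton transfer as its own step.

Step 1: The strong base CH3O⁻ removes a β-hydrogen; in the same concerted event the electrons of the breaking C–H bond form the new π(C=C) bond and the C–O σ-bond breaks, expelling TsO⁻. Anti-periplanar geometry; one transition state.
Total: 1 elementary step.

1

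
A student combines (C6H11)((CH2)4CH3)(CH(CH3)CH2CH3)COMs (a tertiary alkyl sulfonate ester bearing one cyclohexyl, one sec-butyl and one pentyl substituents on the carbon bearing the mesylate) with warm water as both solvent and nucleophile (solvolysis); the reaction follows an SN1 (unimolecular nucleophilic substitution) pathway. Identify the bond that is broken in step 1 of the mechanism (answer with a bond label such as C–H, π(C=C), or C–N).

Step 1: The C–O bond breaks with both electrons going to the mesylate; MsO⁻ leaves and a tertiary carbocation remains.
The bond broken in this step is the C–O bond.

C–O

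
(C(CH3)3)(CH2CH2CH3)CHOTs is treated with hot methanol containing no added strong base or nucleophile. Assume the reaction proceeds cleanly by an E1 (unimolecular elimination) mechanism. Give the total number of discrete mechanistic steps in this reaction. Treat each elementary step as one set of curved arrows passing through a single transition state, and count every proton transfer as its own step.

Step 1: Unassisted departure of TsO⁻ (taking the C–O bonding pair) generates a secondary carbocation.
Step 2: A methyl group with its bonding pair migrates from the adjacent tert-butyl carbon to the cationic centre — a 1,2-methyl shift — upgrading the secondary cation to a tertiary one.
Step 3: Loss of a β-proton to a methanol molecule of the solvent: the C–H bonding pair collapses toward the cationic carbon to form the C=C π bond, yielding the alkene.
Total: 3 elementary steps.

3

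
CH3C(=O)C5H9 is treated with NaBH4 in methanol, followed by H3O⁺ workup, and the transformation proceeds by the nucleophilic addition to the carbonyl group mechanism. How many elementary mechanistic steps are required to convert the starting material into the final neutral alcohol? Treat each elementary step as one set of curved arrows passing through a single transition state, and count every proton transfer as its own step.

2

Step 1: Nucleophilic addition: H⁻ (delivered from BH4⁻) adds to the carbonyl carbon, pushing the π(C=O) electron pair onto oxygen and giving a tetrahedral alkoxide.
Step 2: On H3O⁺ workup the alkoxide oxygen is protonated, giving an alcohol.
Total: 2 elementary steps.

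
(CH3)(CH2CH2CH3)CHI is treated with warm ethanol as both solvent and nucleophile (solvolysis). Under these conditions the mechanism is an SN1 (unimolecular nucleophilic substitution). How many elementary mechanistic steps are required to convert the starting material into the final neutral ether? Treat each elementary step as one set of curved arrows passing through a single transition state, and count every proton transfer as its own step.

3

Step 1: Ionisation: the C–I σ-bond cleaves heterolytically; both bonding electrons depart with I⁻, leaving a secondary carbocation at the α-carbon.
(No 1,2-shift: no single shift to an adjacent carbon would give a more stable cation.)
Step 2: CH3CH2OH donates an oxygen lone pair into the empty p orbital of the cation, giving a protonated ether (an oxonium ion).
Step 3: Deprotonation of the oxonium oxygen by solvent ethanol yields the neutral ether.
Total: 3 elementary steps.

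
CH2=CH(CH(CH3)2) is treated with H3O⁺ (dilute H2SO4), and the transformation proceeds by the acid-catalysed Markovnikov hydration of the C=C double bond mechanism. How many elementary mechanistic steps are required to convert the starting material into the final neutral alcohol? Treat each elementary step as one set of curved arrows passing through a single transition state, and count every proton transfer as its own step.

4

Step 1: The π electrons of the C=C bond attack a proton of H3O⁺; Markovnikov addition places the new C–H on the less-substituted alkene carbon, so the positive charge ends up on the more-substituted carbon — a secondary carbocation. H2O is released.
Step 2: A hydride (H with its bonding pair) migrates from the adjacent isopropyl carbon to the cationic centre — a 1,2-hydride shift — upgrading the secondary cation to a tertiary one.
Step 3: Water acts as the nucleophile: an oxygen lone pair bonds to the cationic carbon, giving an oxonium-ion intermediate.
Step 4: H2O removes a proton from the oxonium oxygen, regenerating H3O⁺ and giving the neutral alcohol.
Total: 4 elementary steps.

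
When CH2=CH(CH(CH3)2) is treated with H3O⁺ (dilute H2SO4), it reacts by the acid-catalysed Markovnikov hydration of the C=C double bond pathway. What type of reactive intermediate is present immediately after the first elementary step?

Step 1: The π electrons of the C=C bond attack a proton of H3O⁺; Markovnikov addition places the new C–H on the less-substituted alkene carbon, so the positive charge ends up on the more-substituted carbon — a secondary carbocation. H2O is released.
After step 1 the species present is a secondary carbocation.

secondary carbocation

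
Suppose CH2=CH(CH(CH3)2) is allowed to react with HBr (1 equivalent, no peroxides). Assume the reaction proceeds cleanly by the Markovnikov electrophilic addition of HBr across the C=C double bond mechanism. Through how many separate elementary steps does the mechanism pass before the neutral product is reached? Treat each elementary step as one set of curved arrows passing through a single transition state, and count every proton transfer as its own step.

Step 1: Protonation of the alkene by HBr: the π bond acts as the nucleophile and picks up H⁺, giving the more stable (Markovnikov) secondary carbocation. The H–Br bond breaks heterolytically, releasing Br⁻.
Step 2: Carbocation rearrangement: a 1,2-hydride shift from the adjacent isopropyl carbon converts the initially-formed secondary cation into the more stable tertiary cation.
Step 3: The Br⁻ anion donates a lone pair to the carbocation, forming the new C–Br σ-bond and giving the neutral alkyl halide.
Total: 3 elementary steps.

3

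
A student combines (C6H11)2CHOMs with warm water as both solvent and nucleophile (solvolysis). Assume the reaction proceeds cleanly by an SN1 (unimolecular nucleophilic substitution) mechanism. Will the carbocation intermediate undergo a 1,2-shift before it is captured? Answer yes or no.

yes

The first-formed carbocation is secondary.
The adjacent cyclohexyl carbon already bears 2 other carbon substituents and has a hydrogen to migrate; after a 1,2-hydride shift from that carbon the positive charge sits on a tertiary centre.
Tertiary is more stable than secondary, so the shift occurs.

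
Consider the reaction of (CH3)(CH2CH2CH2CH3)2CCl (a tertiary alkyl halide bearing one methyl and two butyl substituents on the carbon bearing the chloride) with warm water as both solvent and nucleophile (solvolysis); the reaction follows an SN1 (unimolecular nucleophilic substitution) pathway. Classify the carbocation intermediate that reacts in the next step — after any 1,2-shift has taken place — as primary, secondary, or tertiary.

tertiary

Step 1: The C–Cl bond breaks with both electrons going to the chloride; Cl⁻ leaves and a tertiary carbocation remains.
No single 1,2-shift to an adjacent carbon would give a more-substituted cation, so no rearrangement occurs.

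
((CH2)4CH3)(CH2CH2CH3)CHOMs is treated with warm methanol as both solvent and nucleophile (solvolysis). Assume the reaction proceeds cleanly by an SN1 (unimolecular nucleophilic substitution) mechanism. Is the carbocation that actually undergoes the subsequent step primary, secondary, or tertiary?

secondary

Step 1: Ionisation: the C–O σ-bond cleaves heterolytically; both bonding electrons depart with MsO⁻, leaving a secondary carbocation at the α-carbon.
No single 1,2-shift to an adjacent carbon would give a more-substituted cation, so no rearrangement occurs.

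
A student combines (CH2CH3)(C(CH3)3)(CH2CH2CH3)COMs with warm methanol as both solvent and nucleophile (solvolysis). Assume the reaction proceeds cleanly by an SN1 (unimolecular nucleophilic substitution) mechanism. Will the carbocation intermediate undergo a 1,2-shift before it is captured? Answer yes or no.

no

The first-formed carbocation is tertiary.
No single 1,2-shift to an adjacent carbon would produce a more-substituted cation than the one already present, so no rearrangement occurs.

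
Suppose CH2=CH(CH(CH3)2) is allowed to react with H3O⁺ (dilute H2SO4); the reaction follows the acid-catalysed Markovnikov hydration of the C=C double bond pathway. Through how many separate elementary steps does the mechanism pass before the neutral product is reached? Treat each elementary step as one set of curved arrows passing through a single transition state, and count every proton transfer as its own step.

4

Step 1: Electrophilic addition begins with the π(C=C) electrons forming a bond to the proton of H3O⁺. Following Markovnikov's rule, the resulting cation is secondary. H2O is released.
Step 2: A hydride (H with its bonding pair) migrates from the adjacent isopropyl carbon to the cationic centre — a 1,2-hydride shift — upgrading the secondary cation to a tertiary one.
Step 3: A lone pair on the oxygen of H2O attacks the carbocation, forming a C–O bond and an oxonium ion (a protonated alcohol).
Step 4: H2O removes a proton from the oxonium oxygen, regenerating H3O⁺ and giving the neutral alcohol.
Total: 4 elementary steps.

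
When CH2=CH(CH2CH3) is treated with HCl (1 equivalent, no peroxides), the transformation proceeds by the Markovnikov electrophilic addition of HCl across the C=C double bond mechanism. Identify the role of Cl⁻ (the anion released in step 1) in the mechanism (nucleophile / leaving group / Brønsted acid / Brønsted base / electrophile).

nucleophile

Step 2: Nucleophilic attack by Cl⁻ on the carbocation completes the addition, giving R–Cl.
Cl⁻ (the anion released in step 1) donates an electron pair to form a new σ-bond to carbon — it is the nucleophile.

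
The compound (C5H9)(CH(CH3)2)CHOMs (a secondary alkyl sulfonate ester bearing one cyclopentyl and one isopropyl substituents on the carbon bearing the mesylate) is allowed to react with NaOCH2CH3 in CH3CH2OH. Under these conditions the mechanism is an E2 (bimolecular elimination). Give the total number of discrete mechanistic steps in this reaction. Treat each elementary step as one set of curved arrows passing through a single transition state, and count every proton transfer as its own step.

1

Step 1: The strong base CH3CH2O⁻ removes a β-hydrogen; in the same concerted event the electrons of the breaking C–H bond form the new π(C=C) bond and the C–O σ-bond breaks, expelling MsO⁻. Anti-periplanar geometry; one transition state.
Total: 1 elementary step.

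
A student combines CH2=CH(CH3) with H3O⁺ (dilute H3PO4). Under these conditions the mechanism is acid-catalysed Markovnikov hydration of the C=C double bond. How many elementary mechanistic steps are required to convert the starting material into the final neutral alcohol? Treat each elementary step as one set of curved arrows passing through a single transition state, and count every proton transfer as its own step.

3

Step 1: Protonation of the alkene by H3O⁺: the π bond acts as the nucleophile and picks up H⁺, giving the more stable (Markovnikov) secondary carbocation. H2O is released.
(No 1,2-shift: no single shift to an adjacent carbon would give a more stable cation.)
Step 2: Water acts as the nucleophile: an oxygen lone pair bonds to the cationic carbon, giving an oxonium-ion intermediate.
Step 3: H2O removes a proton from the oxonium oxygen, regenerating H3O⁺ and giving the neutral alcohol.
Total: 3 elementary steps.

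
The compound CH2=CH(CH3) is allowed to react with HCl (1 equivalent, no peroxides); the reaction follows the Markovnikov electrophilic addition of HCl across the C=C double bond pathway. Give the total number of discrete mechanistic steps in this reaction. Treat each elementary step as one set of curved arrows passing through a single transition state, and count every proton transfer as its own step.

Step 1: Electrophilic addition begins with the π(C=C) electrons forming a bond to the proton of HCl. Following Markovnikov's rule, the resulting cation is secondary. The H–Cl bond breaks heterolytically, releasing Cl⁻.
(No 1,2-shift: no single shift to an adjacent carbon would give a more stable cation.)
Step 2: The Cl⁻ anion donates a lone pair to the carbocation, forming the new C–Cl σ-bond and giving the neutral alkyl halide.
Total: 2 elementary steps.

2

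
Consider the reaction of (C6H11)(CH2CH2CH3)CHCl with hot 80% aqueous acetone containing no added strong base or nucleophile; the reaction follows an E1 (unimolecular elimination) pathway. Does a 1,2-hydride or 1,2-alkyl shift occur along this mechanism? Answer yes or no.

yes

The first-formed carbocation is secondary.
The adjacent cyclohexyl carbon already bears 2 other carbon substituents and has a hydrogen to migrate; after a 1,2-hydride shift from that carbon the positive charge sits on a tertiary centre.
Tertiary is more stable than secondary, so the shift occurs.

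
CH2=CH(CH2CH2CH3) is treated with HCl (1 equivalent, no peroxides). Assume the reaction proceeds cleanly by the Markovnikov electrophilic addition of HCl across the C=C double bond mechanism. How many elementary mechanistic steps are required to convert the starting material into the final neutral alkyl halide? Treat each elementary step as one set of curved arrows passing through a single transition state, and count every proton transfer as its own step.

Step 1: The π electrons of the C=C bond attack a proton of HCl; Markovnikov addition places the new C–H on the less-substituted alkene carbon, so the positive charge ends up on the more-substituted carbon — a secondary carbocation. The H–Cl bond breaks heterolytically, releasing Cl⁻.
(No 1,2-shift: no single shift to an adjacent carbon would give a more stable cation.)
Step 2: Nucleophilic attack by Cl⁻ on the carbocation completes the addition, giving R–Cl.
Total: 2 elementary steps.

2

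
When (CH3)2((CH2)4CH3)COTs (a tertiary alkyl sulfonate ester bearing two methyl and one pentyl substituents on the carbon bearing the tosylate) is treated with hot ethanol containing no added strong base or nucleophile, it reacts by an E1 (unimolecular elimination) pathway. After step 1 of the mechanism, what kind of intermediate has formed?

tertiary carbocation

Step 1: Rate-determining heterolysis of the C–O bond gives TsO⁻ and a tertiary carbocation.
After step 1 the species present is a tertiary carbocation.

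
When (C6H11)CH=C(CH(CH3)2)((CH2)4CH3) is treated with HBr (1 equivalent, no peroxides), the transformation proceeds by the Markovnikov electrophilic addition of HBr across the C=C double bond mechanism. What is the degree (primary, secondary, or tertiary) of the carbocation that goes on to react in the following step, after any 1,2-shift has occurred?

tertiary

Step 1: Electrophilic addition begins with the π(C=C) electrons forming a bond to the proton of HBr. Following Markovnikov's rule, the resulting cation is tertiary. The H–Br bond breaks heterolytically, releasing Br⁻.
No single 1,2-shift to an adjacent carbon would give a more-substituted cation, so no rearrangement occurs.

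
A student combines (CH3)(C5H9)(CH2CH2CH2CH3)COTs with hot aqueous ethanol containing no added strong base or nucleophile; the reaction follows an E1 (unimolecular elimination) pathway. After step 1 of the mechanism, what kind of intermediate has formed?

Step 1: Rate-determining heterolysis of the C–O bond gives TsO⁻ and a tertiary carbocation.
After step 1 the species present is a tertiary carbocation.

tertiary carbocation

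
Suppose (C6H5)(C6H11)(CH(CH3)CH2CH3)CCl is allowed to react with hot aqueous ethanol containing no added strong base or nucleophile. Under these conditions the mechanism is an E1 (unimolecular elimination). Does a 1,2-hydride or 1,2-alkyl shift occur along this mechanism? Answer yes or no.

no

The first-formed carbocation is tertiary.
No single 1,2-shift to an adjacent carbon would produce a more-substituted cation than the one already present, so no rearrangement occurs.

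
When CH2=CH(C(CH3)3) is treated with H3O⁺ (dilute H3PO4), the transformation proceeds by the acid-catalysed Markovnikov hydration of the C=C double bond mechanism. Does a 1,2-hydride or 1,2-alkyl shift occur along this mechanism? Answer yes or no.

yes

The first-formed carbocation is secondary.
The adjacent tert-butyl carbon has no hydrogen but bears methyl groups; migration of one methyl with its bonding pair (a 1,2-methyl shift) places the charge on a tertiary centre.
Tertiary is more stable than secondary, so the shift occurs.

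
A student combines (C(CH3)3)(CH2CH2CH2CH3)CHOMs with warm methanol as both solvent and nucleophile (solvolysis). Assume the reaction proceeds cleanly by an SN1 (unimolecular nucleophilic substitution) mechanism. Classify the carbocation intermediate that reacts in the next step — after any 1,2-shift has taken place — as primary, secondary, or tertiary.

tertiary

Step 1: Rate-determining heterolysis of the C–O bond gives MsO⁻ and a secondary carbocation.
Step 2: Carbocation rearrangement: a 1,2-methyl shift from the adjacent tert-butyl carbon converts the initially-formed secondary cation into the more stable tertiary cation.
The cation rearranges from secondary to tertiary via a 1,2-methyl shift from the adjacent tert-butyl carbon; the tertiary cation is what reacts next.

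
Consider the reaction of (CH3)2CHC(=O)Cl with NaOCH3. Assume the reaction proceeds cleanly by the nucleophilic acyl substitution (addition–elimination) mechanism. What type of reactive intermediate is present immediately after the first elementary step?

Step 1: Nucleophilic addition of CH3O⁻ to the acyl carbon breaks the π(C=O) bond and yields a tetrahedral, anionic intermediate.
After step 1 the species present is a tetrahedral intermediate.

tetrahedral intermediate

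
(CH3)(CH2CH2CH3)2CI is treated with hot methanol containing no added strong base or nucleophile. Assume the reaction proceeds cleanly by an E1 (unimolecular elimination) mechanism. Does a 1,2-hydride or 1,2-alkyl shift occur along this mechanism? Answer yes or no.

The first-formed carbocation is tertiary.
No single 1,2-shift to an adjacent carbon would produce a more-substituted cation than the one already present, so no rearrangement occurs.

no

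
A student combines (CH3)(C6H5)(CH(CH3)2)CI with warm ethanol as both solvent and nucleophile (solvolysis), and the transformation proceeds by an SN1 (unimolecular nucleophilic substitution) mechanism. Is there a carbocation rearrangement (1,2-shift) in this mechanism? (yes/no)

no

The first-formed carbocation is tertiary.
No single 1,2-shift to an adjacent carbon would produce a more-substituted cation than the one already present, so no rearrangement occurs.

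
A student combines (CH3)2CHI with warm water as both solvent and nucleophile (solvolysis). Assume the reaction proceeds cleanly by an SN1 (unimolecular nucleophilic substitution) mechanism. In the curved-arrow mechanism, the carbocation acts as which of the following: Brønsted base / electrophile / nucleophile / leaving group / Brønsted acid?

Step 2: Nucleophilic capture: the oxygen of H2O bonds to the cationic carbon, producing an oxonium-ion intermediate.
The carbocation accepts an electron pair into an empty or π* orbital — it is the electrophile.

electrophile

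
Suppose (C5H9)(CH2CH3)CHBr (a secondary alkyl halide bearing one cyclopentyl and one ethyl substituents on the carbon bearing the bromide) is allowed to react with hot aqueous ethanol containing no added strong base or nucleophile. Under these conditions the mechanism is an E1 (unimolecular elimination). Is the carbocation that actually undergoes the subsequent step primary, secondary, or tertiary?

Step 1: Unassisted departure of Br⁻ (taking the C–Br bonding pair) generates a secondary carbocation.
Step 2: A hydride (H with its bonding pair) migrates from the adjacent cyclopentyl carbon to the cationic centre — a 1,2-hydride shift — upgrading the secondary cation to a tertiary one.
The cation rearranges from secondary to tertiary via a 1,2-hydride shift from the adjacent cyclopentyl carbon; the tertiary cation is what reacts next.

tertiary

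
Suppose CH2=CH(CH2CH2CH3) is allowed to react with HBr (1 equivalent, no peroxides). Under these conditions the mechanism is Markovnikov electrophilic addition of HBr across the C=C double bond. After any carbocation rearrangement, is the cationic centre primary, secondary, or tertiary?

Step 1: Protonation of the alkene by HBr: the π bond acts as the nucleophile and picks up H⁺, giving the more stable (Markovnikov) secondary carbocation. The H–Br bond breaks heterolytically, releasing Br⁻.
No single 1,2-shift to an adjacent carbon would give a more-substituted cation, so no rearrangement occurs.

secondary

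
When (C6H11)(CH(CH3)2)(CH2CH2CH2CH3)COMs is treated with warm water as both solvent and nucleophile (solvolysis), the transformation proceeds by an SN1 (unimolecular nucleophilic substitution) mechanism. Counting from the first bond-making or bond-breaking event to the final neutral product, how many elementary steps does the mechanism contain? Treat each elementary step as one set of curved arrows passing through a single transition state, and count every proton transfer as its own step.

Step 1: Unassisted departure of MsO⁻ (taking the C–O bonding pair) generates a tertiary carbocation.
(No 1,2-shift: no single shift to an adjacent carbon would give a more stable cation.)
Step 2: H2O donates an oxygen lone pair into the empty p orbital of the cation, giving a protonated alcohol (an oxonium ion).
Step 3: A second solvent molecule removes the proton on oxygen, giving the neutral alcohol product.
Total: 3 elementary steps.

3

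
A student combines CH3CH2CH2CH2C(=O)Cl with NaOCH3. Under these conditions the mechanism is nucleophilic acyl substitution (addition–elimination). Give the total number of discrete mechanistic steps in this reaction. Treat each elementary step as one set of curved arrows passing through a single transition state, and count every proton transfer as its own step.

Step 1: A lone pair on the O of CH3O⁻ attacks the electrophilic acyl carbon; the π(C=O) electrons move onto oxygen, giving a tetrahedral intermediate.
Step 2: An oxygen lone pair re-forms the C=O π bond as the C–Cl σ-bond breaks; Cl⁻ is expelled.
Total: 2 elementary steps.

2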